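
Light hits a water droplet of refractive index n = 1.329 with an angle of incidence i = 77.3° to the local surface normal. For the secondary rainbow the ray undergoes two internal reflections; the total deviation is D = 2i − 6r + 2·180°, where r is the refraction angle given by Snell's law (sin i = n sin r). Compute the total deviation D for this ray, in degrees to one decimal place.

231.2°

sin r = sin 77.3° / 1.329 = 0.9755/1.329 = 0.7340; r = 47.23°.
D = 2·77.3° − 6·47.23° + 2·180° = 154.60° − 283.36° + 360° = 231.24°.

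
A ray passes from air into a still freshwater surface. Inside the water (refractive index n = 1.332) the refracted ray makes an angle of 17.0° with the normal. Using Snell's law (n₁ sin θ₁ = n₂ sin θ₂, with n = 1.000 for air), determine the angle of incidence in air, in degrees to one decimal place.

Snell: sin θ_i = n · sin θ_r = 1.332 × sin 17.0° = 1.332 × 0.2924 = 0.3894.
θ_i = arcsin(0.3894) = 22.92°.

22.9°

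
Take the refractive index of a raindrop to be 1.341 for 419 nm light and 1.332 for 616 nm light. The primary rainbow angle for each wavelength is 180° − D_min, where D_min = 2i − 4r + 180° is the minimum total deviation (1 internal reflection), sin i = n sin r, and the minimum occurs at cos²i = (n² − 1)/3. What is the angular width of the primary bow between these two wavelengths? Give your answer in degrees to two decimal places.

1.29°

At 419 nm (n = 1.341): cos²i = 0.26609 → i = 58.946°, r = 39.705°, D_min = 139.071°, rainbow angle = 40.929°.
At 616 nm (n = 1.332): cos²i = 0.25807 → i = 59.469°, r = 40.290°, D_min = 137.776°, rainbow angle = 42.224°.
Angular width = |40.929° − 42.224°| = 1.295°.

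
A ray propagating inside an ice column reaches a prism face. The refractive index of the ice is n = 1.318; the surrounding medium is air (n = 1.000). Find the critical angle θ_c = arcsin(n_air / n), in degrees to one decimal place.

49.4°

sin θ_c = n_air / n = 1.000 / 1.318 = 0.7587.
θ_c = arcsin(0.7587) = 49.35°.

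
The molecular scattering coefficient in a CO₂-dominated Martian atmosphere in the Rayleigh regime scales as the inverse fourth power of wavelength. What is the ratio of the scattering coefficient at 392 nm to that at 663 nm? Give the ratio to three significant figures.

Rayleigh scattering ∝ λ⁻⁴, so the ratio of coefficients is the inverse fourth power of the wavelength ratio.
σ(392)/σ(663) = (663/392)⁴ = (1.6913)⁴ = 8.183.

8.18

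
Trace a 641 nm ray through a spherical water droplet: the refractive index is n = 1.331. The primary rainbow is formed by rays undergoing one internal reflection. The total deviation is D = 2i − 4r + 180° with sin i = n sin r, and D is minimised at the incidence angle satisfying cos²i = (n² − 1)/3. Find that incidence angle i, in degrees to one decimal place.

59.5°

cos²i = (1.331² − 1)/3 = (1.77156 − 1)/3 = 0.25719.
cos i = 0.50714, so i = 59.527°.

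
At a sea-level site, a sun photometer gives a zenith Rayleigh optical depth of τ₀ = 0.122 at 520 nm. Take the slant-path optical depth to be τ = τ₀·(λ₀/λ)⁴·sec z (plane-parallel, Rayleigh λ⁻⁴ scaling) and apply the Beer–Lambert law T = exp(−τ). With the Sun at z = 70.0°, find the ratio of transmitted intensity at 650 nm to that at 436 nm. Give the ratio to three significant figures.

Airmass: sec 70.0° = 2.9238.
τ(650 nm) = 0.122 × (520/650)⁴ × 2.9238 = 0.122 × 0.4096 × 2.9238 = 0.1461.
τ(436 nm) = 0.122 × (520/436)⁴ × 2.9238 = 0.122 × 2.0233 × 2.9238 = 0.7217.
T(650)/T(436) = exp(τ_B − τ_A) = exp(0.5756) = 1.7782.

1.78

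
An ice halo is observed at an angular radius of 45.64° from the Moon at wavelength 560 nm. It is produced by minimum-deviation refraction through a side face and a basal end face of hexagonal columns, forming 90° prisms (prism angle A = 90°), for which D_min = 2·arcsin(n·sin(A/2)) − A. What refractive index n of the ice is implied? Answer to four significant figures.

1.310

Rearranging: n = sin((D_min + A)/2) / sin(A/2).
(D_min + A)/2 = (45.64° + 90°)/2 = 67.820°.
n = sin 67.820° / sin 45° = 0.9260 / 0.7071 = 1.3096.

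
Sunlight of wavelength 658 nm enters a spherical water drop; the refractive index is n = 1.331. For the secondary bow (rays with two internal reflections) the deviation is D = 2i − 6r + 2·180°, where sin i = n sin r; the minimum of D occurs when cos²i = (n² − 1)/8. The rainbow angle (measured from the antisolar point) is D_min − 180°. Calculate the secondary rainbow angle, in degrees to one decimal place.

50.4°

cos²i = (1.77156 − 1)/8 = 0.09645; i = arccos(0.31056) = 71.907°.
sin r = sin 71.907°/1.331 = 0.71417; r = 45.575°.
D_min = 2·71.907° − 6·45.575° + 360° = 230.365°.
Rainbow angle = D_min − 180° = 50.365°.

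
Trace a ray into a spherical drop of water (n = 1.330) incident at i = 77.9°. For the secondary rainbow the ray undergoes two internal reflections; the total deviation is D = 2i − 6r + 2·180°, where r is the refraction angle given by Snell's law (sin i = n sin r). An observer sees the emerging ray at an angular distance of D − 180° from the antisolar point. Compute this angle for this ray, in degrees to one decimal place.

51.9°

sin r = sin 77.9° / 1.330 = 0.9778/1.330 = 0.7352; r = 47.32°.
D = 2·77.9° − 6·47.32° + 2·180° = 155.80° − 283.93° + 360° = 231.87°.
Angle from antisolar point = D − 180° = 51.87°.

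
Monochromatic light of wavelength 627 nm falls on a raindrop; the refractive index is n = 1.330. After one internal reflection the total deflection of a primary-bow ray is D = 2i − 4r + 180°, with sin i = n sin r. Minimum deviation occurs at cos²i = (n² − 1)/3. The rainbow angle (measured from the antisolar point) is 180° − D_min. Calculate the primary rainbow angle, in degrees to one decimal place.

42.5°

cos²i = (1.76890 − 1)/3 = 0.25630; i = arccos(0.50626) = 59.585°.
sin r = sin 59.585°/1.330 = 0.64841; r = 40.422°.
D_min = 2·59.585° − 4·40.422° + 180° = 137.484°.
Rainbow angle = 180° − D_min = 42.516°.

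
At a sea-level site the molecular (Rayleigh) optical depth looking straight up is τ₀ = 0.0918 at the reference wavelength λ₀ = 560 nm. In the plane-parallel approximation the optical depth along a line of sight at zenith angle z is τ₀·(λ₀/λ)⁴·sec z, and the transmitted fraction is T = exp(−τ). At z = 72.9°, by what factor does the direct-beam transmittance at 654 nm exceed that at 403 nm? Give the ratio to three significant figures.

2.71

Airmass: sec 72.9° = 3.4009.
τ(654 nm) = 0.0918 × (560/654)⁴ × 3.4009 = 0.0918 × 0.5376 × 3.4009 = 0.1678.
τ(403 nm) = 0.0918 × (560/403)⁴ × 3.4009 = 0.0918 × 3.7285 × 3.4009 = 1.1640.
T(654)/T(403) = exp(τ_B − τ_A) = exp(0.9962) = 2.7080.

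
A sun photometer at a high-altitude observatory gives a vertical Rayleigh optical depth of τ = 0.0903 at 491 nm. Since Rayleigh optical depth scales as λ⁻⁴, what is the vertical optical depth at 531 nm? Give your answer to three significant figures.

τ(531 nm) = τ(491 nm) × (491/531)⁴ = 0.0903 × (0.9247)⁴ = 0.0903 × 0.7311 = 0.0660.

0.0660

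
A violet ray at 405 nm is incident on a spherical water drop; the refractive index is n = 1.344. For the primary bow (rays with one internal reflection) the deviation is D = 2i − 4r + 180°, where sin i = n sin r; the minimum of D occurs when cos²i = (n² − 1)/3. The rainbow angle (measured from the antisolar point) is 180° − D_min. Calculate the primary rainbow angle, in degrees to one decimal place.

40.5°

cos²i = (1.80634 − 1)/3 = 0.26878; i = arccos(0.51844) = 58.772°.
sin r = sin 58.772°/1.344 = 0.63625; r = 39.512°.
D_min = 2·58.772° − 4·39.512° + 180° = 139.495°.
Rainbow angle = 180° − D_min = 40.505°.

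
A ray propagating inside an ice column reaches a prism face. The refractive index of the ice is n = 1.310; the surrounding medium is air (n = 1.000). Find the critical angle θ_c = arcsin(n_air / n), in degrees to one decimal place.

49.8°

sin θ_c = n_air / n = 1.000 / 1.310 = 0.7634.
θ_c = arcsin(0.7634) = 49.76°.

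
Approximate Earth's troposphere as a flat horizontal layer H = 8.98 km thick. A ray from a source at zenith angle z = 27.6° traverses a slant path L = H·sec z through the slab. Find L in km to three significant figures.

sec z = 1/cos 27.6° = 1.1284.
L = 8.98 × 1.1284 = 10.133 km.

10.1 km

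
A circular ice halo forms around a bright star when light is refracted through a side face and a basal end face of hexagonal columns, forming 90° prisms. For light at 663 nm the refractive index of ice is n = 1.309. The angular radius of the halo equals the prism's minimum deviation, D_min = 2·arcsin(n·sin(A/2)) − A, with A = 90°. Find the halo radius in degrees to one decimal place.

45.5°

n·sin(A/2) = 1.309 × sin 45° = 1.309 × 0.7071 = 0.9256.
D_min = 2·arcsin(0.9256) − 90° = 2 × 67.759° − 90° = 45.519°.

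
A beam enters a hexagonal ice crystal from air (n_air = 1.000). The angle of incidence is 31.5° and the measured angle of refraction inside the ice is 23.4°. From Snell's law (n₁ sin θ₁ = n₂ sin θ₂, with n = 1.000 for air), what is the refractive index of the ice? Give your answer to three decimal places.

n = sin θ_i / sin θ_r = sin 31.5° / sin 23.4° = 0.5225 / 0.3971 = 1.3156.

1.316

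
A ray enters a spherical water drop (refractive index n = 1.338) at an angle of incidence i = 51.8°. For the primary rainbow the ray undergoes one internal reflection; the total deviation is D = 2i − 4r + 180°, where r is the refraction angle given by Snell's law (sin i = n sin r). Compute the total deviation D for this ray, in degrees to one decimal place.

sin r = sin 51.8° / 1.338 = 0.7859/1.338 = 0.5873; r = 35.97°.
D = 2·51.8° − 4·35.97° + 180° = 103.60° − 143.87° + 180° = 139.73°.

139.7°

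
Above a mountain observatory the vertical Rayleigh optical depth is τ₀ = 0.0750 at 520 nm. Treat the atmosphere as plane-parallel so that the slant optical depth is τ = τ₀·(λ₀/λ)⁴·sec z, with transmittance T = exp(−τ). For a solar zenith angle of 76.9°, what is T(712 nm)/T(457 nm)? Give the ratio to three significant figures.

Airmass: sec 76.9° = 4.4121.
τ(712 nm) = 0.0750 × (520/712)⁴ × 4.4121 = 0.0750 × 0.2845 × 4.4121 = 0.0941.
τ(457 nm) = 0.0750 × (520/457)⁴ × 4.4121 = 0.0750 × 1.6763 × 4.4121 = 0.5547.
T(712)/T(457) = exp(τ_B − τ_A) = exp(0.4605) = 1.5849.

1.58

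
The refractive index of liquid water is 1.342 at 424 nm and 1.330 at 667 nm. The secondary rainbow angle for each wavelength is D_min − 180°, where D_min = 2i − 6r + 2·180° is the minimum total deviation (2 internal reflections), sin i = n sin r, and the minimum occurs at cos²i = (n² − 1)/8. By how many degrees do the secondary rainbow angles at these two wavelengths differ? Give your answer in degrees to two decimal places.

At 424 nm (n = 1.342): cos²i = 0.10012 → i = 71.554°, r = 44.981°, D_min = 233.222°, rainbow angle = 53.222°.
At 667 nm (n = 1.330): cos²i = 0.09611 → i = 71.940°, r = 45.630°, D_min = 230.101°, rainbow angle = 50.101°.
Angular width = |53.222° − 50.101°| = 3.121°.

3.12°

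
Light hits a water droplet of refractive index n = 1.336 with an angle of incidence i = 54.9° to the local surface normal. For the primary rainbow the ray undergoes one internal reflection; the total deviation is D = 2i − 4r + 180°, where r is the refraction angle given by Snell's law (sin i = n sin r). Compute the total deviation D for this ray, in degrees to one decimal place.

138.8°

sin r = sin 54.9° / 1.336 = 0.8181/1.336 = 0.6124; r = 37.76°.
D = 2·54.9° − 4·37.76° + 180° = 109.80° − 151.05° + 180° = 138.75°.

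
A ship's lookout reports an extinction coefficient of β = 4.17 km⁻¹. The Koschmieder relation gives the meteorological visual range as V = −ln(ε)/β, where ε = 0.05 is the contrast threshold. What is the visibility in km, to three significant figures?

0.718 km

V = −ln(0.05) / 4.17 = 2.996 / 4.17 = 0.7184 km.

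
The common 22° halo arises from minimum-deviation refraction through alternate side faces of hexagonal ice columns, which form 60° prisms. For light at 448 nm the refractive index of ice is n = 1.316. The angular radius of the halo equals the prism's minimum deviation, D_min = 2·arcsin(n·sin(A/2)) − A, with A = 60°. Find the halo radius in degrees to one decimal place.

22.3°

n·sin(A/2) = 1.316 × sin 30° = 1.316 × 0.5000 = 0.6580.
D_min = 2·arcsin(0.6580) − 60° = 2 × 41.148° − 60° = 22.295°.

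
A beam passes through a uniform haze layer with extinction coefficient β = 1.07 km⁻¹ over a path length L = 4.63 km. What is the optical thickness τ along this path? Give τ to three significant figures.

4.95

τ = β·L = 1.07 × 4.63 = 4.9541.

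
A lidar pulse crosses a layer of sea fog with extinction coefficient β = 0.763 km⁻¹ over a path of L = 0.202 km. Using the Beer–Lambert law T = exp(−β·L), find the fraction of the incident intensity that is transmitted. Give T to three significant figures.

τ = β·L = 0.763 × 0.202 = 0.1541.
T = exp(−0.1541) = 0.8572.

0.857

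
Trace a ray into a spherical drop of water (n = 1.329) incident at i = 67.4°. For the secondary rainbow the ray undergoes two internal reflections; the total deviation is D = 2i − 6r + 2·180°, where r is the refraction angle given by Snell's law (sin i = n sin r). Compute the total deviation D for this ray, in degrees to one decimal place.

sin r = sin 67.4° / 1.329 = 0.9232/1.329 = 0.6947; r = 44.00°.
D = 2·67.4° − 6·44.00° + 2·180° = 134.80° − 264.00° + 360° = 230.80°.

230.8°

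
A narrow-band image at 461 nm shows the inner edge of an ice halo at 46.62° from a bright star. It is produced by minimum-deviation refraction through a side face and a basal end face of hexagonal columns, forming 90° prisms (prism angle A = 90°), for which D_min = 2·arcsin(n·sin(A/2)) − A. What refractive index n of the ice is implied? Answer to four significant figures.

Rearranging: n = sin((D_min + A)/2) / sin(A/2).
(D_min + A)/2 = (46.62° + 90°)/2 = 68.310°.
n = sin 68.310° / sin 45° = 0.9292 / 0.7071 = 1.3141.

1.314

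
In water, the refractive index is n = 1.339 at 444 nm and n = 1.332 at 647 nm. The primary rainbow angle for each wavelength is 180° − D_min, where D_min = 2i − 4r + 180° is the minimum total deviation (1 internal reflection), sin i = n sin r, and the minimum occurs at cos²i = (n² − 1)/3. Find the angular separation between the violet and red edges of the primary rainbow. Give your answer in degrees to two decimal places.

1.01°

At 444 nm (n = 1.339): cos²i = 0.26431 → i = 59.062°, r = 39.834°, D_min = 138.786°, rainbow angle = 41.214°.
At 647 nm (n = 1.332): cos²i = 0.25807 → i = 59.469°, r = 40.290°, D_min = 137.776°, rainbow angle = 42.224°.
Angular width = |41.214° − 42.224°| = 1.010°.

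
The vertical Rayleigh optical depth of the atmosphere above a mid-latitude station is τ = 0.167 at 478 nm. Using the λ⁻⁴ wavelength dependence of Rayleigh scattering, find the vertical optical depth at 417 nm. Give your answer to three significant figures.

τ(417 nm) = τ(478 nm) × (478/417)⁴ = 0.167 × (1.1463)⁴ = 0.167 × 1.7265 = 0.2883.

0.288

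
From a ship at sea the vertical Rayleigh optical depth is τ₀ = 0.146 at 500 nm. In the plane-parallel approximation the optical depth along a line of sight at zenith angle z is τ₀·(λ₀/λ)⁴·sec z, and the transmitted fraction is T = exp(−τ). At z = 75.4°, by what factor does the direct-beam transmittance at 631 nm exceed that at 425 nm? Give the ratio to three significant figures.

Airmass: sec 75.4° = 3.9672.
τ(631 nm) = 0.146 × (500/631)⁴ × 3.9672 = 0.146 × 0.3942 × 3.9672 = 0.2283.
τ(425 nm) = 0.146 × (500/425)⁴ × 3.9672 = 0.146 × 1.9157 × 3.9672 = 1.1096.
T(631)/T(425) = exp(τ_B − τ_A) = exp(0.8812) = 2.4139.

2.41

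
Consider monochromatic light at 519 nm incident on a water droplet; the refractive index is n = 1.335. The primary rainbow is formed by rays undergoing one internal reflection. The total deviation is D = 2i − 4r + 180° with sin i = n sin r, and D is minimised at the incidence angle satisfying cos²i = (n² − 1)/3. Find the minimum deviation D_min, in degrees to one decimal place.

cos²i = (1.78222 − 1)/3 = 0.26074; i = arccos(0.51063) = 59.294°.
sin r = sin 59.294°/1.335 = 0.64405; r = 40.094°.
D_min = 2·59.294° − 4·40.094° + 180° = 138.212°.

138.2°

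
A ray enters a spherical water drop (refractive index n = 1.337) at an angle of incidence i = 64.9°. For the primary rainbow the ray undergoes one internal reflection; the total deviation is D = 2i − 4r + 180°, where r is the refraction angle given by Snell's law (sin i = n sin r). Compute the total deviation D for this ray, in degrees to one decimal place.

sin r = sin 64.9° / 1.337 = 0.9056/1.337 = 0.6773; r = 42.63°.
D = 2·64.9° − 4·42.63° + 180° = 129.80° − 170.54° + 180° = 139.26°.

139.3°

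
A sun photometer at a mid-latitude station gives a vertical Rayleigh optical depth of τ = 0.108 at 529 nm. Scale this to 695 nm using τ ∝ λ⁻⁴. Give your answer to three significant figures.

0.0362

τ(695 nm) = τ(529 nm) × (529/695)⁴ = 0.108 × (0.7612)⁴ = 0.108 × 0.3356 = 0.0362.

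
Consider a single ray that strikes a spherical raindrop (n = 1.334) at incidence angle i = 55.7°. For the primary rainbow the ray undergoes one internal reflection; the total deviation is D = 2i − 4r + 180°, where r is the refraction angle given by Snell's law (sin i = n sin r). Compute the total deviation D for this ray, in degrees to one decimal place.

sin r = sin 55.7° / 1.334 = 0.8261/1.334 = 0.6193; r = 38.26°.
D = 2·55.7° − 4·38.26° + 180° = 111.40° − 153.05° + 180° = 138.35°.

138.4°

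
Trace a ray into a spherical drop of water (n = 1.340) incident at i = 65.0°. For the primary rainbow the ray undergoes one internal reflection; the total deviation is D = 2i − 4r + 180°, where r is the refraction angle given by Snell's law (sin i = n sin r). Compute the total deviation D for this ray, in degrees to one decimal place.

139.8°

sin r = sin 65.0° / 1.340 = 0.9063/1.340 = 0.6763; r = 42.56°.
D = 2·65.0° − 4·42.56° + 180° = 130.00° − 170.24° + 180° = 139.76°.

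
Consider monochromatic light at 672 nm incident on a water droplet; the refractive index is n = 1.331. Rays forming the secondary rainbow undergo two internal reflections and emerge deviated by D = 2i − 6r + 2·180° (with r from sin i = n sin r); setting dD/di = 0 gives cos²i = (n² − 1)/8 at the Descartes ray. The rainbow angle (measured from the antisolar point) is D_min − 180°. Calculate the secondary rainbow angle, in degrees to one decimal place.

50.4°

cos²i = (1.77156 − 1)/8 = 0.09645; i = arccos(0.31056) = 71.907°.
sin r = sin 71.907°/1.331 = 0.71417; r = 45.575°.
D_min = 2·71.907° − 6·45.575° + 360° = 230.365°.
Rainbow angle = D_min − 180° = 50.365°.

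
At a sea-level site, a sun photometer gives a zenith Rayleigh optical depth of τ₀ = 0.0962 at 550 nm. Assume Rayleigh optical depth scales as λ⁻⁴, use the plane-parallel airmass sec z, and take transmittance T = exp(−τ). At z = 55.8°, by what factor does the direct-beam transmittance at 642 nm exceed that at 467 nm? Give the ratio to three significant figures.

1.27

Airmass: sec 55.8° = 1.7791.
τ(642 nm) = 0.0962 × (550/642)⁴ × 1.7791 = 0.0962 × 0.5387 × 1.7791 = 0.0922.
τ(467 nm) = 0.0962 × (550/467)⁴ × 1.7791 = 0.0962 × 1.9239 × 1.7791 = 0.3293.
T(642)/T(467) = exp(τ_B − τ_A) = exp(0.2371) = 1.2675.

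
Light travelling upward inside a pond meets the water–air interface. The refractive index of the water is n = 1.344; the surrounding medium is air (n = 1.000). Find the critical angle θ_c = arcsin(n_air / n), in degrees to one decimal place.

48.1°

sin θ_c = n_air / n = 1.000 / 1.344 = 0.7440.
θ_c = arcsin(0.7440) = 48.08°.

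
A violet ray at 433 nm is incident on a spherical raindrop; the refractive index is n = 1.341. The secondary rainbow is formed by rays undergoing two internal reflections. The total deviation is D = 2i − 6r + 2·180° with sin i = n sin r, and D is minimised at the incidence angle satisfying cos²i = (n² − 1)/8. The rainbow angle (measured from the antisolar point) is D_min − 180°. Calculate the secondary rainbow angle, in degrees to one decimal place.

cos²i = (1.79828 − 1)/8 = 0.09979; i = arccos(0.31589) = 71.586°.
sin r = sin 71.586°/1.341 = 0.70753; r = 45.034°.
D_min = 2·71.586° − 6·45.034° + 360° = 232.966°.
Rainbow angle = D_min − 180° = 52.966°.

53.0°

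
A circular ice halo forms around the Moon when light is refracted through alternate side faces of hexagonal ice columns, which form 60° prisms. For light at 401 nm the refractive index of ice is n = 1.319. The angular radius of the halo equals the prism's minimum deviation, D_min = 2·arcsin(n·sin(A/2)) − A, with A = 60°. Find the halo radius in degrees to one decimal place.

22.5°

n·sin(A/2) = 1.319 × sin 30° = 1.319 × 0.5000 = 0.6595.
D_min = 2·arcsin(0.6595) − 60° = 2 × 41.262° − 60° = 22.524°.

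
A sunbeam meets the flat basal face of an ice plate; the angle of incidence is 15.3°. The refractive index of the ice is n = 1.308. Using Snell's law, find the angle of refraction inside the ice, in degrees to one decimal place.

Snell: sin θ_r = sin θ_i / n = sin 15.3° / 1.308 = 0.2639 / 1.308 = 0.2017.
θ_r = arcsin(0.2017) = 11.64°.

11.6°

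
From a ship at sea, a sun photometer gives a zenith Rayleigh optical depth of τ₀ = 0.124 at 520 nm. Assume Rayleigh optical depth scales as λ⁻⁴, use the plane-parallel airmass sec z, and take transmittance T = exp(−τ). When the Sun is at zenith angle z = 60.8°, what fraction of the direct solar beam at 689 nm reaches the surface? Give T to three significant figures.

0.921

sec 60.8° = 2.0498.
τ = 0.124 × (520/689)⁴ × 2.0498 = 0.124 × 0.3244 × 2.0498 = 0.0825.
T = exp(−0.0825) = 0.9208.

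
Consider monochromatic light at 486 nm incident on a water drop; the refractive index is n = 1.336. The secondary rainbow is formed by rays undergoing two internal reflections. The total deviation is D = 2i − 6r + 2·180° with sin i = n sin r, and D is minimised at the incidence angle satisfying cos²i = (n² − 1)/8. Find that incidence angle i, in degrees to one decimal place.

cos²i = (1.336² − 1)/8 = (1.78490 − 1)/8 = 0.09811.
cos i = 0.31323, so i = 71.746°.

71.7°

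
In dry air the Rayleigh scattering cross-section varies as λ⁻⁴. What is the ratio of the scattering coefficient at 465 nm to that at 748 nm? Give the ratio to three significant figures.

6.70

Rayleigh scattering ∝ λ⁻⁴, so the ratio of coefficients is the inverse fourth power of the wavelength ratio.
σ(465)/σ(748) = (748/465)⁴ = (1.6086)⁴ = 6.696.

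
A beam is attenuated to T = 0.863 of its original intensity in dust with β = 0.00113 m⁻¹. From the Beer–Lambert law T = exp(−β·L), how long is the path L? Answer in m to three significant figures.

Beer–Lambert: T = exp(−βL) ⇒ L = −ln(T)/β = −ln(0.863)/0.00113 = 0.1473/0.00113 = 130.4 m.

130 m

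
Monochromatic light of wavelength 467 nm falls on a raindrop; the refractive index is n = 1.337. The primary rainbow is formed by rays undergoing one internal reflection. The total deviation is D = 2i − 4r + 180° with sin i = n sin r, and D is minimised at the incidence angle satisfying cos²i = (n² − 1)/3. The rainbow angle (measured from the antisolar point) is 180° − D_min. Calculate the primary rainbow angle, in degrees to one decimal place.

41.5°

cos²i = (1.78757 − 1)/3 = 0.26252; i = arccos(0.51237) = 59.178°.
sin r = sin 59.178°/1.337 = 0.64231; r = 39.964°.
D_min = 2·59.178° − 4·39.964° + 180° = 138.500°.
Rainbow angle = 180° − D_min = 41.500°.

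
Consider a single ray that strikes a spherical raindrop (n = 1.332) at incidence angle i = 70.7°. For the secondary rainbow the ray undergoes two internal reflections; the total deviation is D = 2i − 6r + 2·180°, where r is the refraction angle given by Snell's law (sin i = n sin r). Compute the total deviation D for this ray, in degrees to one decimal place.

sin r = sin 70.7° / 1.332 = 0.9438/1.332 = 0.7086; r = 45.12°.
D = 2·70.7° − 6·45.12° + 2·180° = 141.40° − 270.71° + 360° = 230.69°.

230.7°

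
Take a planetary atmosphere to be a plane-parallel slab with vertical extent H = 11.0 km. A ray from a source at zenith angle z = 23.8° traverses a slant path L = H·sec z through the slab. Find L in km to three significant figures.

sec z = 1/cos 23.8° = 1.0929.
L = 11.0 × 1.0929 = 12.022 km.

12.0 km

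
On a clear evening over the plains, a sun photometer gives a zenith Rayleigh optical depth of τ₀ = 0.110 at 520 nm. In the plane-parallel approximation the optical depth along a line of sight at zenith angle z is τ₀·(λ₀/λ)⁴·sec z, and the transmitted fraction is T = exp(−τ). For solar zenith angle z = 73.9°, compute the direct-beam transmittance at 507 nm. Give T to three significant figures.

sec 73.9° = 3.6060.
τ = 0.110 × (520/507)⁴ × 3.6060 = 0.110 × 1.1066 × 3.6060 = 0.4389.
T = exp(−0.4389) = 0.6447.

0.645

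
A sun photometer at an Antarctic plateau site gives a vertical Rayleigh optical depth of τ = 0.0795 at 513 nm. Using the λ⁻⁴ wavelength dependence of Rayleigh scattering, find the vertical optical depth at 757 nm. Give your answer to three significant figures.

τ(757 nm) = τ(513 nm) × (513/757)⁴ = 0.0795 × (0.6777)⁴ = 0.0795 × 0.2109 = 0.0168.

0.0168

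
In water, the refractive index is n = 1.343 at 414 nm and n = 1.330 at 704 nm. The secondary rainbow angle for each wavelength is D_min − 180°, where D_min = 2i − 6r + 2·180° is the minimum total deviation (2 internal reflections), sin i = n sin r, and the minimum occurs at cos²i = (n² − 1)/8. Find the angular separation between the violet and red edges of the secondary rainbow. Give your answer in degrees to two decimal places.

At 414 nm (n = 1.343): cos²i = 0.10046 → i = 71.522°, r = 44.928°, D_min = 233.478°, rainbow angle = 53.478°.
At 704 nm (n = 1.330): cos²i = 0.09611 → i = 71.940°, r = 45.630°, D_min = 230.101°, rainbow angle = 50.101°.
Angular width = |53.478° − 50.101°| = 3.377°.

3.38°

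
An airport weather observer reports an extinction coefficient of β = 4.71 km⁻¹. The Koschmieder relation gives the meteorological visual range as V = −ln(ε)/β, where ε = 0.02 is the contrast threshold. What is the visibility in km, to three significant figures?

0.831 km

V = −ln(0.02) / 4.71 = 3.912 / 4.71 = 0.8306 km.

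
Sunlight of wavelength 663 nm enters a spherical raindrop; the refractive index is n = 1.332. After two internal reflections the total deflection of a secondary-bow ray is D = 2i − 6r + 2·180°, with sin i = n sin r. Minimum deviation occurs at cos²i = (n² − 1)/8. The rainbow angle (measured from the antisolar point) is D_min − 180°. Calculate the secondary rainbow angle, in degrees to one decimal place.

cos²i = (1.77422 − 1)/8 = 0.09678; i = arccos(0.31109) = 71.875°.
sin r = sin 71.875°/1.332 = 0.71350; r = 45.520°.
D_min = 2·71.875° − 6·45.520° + 360° = 230.628°.
Rainbow angle = D_min − 180° = 50.628°.

50.6°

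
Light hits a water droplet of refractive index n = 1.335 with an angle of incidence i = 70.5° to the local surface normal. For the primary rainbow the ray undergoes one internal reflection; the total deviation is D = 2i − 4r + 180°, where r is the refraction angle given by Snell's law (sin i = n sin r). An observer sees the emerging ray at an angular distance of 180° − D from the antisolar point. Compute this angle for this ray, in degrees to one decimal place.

sin r = sin 70.5° / 1.335 = 0.9426/1.335 = 0.7061; r = 44.92°.
D = 2·70.5° − 4·44.92° + 180° = 141.00° − 179.67° + 180° = 141.33°.
Angle from antisolar point = 180° − D = 38.67°.

38.7°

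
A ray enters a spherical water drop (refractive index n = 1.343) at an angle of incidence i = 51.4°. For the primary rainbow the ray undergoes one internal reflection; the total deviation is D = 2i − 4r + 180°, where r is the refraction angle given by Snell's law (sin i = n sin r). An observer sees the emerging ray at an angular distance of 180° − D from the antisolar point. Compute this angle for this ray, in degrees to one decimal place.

sin r = sin 51.4° / 1.343 = 0.7815/1.343 = 0.5819; r = 35.59°.
D = 2·51.4° − 4·35.59° + 180° = 102.80° − 142.34° + 180° = 140.46°.
Angle from antisolar point = 180° − D = 39.54°.

39.5°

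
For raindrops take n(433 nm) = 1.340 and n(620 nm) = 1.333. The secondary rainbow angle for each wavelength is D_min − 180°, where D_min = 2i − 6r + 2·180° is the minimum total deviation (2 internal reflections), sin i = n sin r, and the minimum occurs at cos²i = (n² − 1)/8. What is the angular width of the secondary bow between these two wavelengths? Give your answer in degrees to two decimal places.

At 433 nm (n = 1.340): cos²i = 0.09945 → i = 71.618°, r = 45.088°, D_min = 232.709°, rainbow angle = 52.709°.
At 620 nm (n = 1.333): cos²i = 0.09711 → i = 71.843°, r = 45.466°, D_min = 230.891°, rainbow angle = 50.891°.
Angular width = |52.709° − 50.891°| = 1.818°.

1.82°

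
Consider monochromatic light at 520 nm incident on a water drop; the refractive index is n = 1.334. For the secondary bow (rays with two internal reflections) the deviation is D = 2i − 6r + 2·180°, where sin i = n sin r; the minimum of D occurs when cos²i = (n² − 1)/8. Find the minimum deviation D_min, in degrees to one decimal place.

cos²i = (1.77956 − 1)/8 = 0.09744; i = arccos(0.31216) = 71.810°.
sin r = sin 71.810°/1.334 = 0.71217; r = 45.411°.
D_min = 2·71.810° − 6·45.411° + 360° = 231.153°.

231.2°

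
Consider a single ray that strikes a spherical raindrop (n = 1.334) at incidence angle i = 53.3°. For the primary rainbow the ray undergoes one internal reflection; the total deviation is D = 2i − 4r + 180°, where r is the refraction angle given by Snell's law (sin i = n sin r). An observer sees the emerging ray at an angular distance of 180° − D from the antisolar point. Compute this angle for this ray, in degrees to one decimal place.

sin r = sin 53.3° / 1.334 = 0.8018/1.334 = 0.6010; r = 36.94°.
D = 2·53.3° − 4·36.94° + 180° = 106.60° − 147.78° + 180° = 138.82°.
Angle from antisolar point = 180° − D = 41.18°.

41.2°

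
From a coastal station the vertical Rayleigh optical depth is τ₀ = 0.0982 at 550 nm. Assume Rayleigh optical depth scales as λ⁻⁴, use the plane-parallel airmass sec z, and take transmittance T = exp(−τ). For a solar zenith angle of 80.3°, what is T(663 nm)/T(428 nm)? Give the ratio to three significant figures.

3.72

Airmass: sec 80.3° = 5.9351.
τ(663 nm) = 0.0982 × (550/663)⁴ × 5.9351 = 0.0982 × 0.4736 × 5.9351 = 0.2760.
τ(428 nm) = 0.0982 × (550/428)⁴ × 5.9351 = 0.0982 × 2.7269 × 5.9351 = 1.5893.
T(663)/T(428) = exp(τ_B − τ_A) = exp(1.3133) = 3.7185.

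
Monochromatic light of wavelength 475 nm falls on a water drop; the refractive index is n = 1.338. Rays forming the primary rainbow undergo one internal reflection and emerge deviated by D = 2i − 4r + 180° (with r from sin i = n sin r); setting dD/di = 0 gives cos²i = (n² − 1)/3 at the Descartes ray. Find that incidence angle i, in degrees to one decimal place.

59.1°

cos²i = (1.338² − 1)/3 = (1.79024 − 1)/3 = 0.26341.
cos i = 0.51324, so i = 59.120°.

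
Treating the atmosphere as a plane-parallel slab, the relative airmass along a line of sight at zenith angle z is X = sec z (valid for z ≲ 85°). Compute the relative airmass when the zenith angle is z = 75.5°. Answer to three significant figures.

3.99

X = sec z = 1/cos 75.5° = 1/0.2504 = 3.9939.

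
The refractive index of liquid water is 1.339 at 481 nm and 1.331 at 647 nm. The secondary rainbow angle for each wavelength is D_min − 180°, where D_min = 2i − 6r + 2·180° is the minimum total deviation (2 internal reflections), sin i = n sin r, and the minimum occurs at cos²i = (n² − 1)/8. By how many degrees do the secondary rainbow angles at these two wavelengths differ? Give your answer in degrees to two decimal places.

At 481 nm (n = 1.339): cos²i = 0.09912 → i = 71.650°, r = 45.141°, D_min = 232.451°, rainbow angle = 52.451°.
At 647 nm (n = 1.331): cos²i = 0.09645 → i = 71.907°, r = 45.575°, D_min = 230.365°, rainbow angle = 50.365°.
Angular width = |52.451° − 50.365°| = 2.086°.

2.09°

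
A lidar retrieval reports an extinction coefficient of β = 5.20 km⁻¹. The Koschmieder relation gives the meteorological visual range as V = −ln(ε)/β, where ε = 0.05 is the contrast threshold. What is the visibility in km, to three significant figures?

V = −ln(0.05) / 5.20 = 2.996 / 5.20 = 0.5761 km.

0.576 km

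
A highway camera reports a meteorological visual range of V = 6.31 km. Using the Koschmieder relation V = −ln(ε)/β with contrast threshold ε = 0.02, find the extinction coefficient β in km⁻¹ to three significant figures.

0.620 km⁻¹

β = −ln(0.02) / V = 3.912 / 6.31 = 0.6200 km⁻¹.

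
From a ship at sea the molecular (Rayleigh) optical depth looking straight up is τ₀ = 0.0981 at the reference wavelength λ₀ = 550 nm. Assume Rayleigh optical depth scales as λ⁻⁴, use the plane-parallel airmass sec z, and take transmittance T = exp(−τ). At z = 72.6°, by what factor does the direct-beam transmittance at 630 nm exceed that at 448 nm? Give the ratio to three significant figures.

Airmass: sec 72.6° = 3.3440.
τ(630 nm) = 0.0981 × (550/630)⁴ × 3.3440 = 0.0981 × 0.5809 × 3.3440 = 0.1906.
τ(448 nm) = 0.0981 × (550/448)⁴ × 3.3440 = 0.0981 × 2.2716 × 3.3440 = 0.7452.
T(630)/T(448) = exp(τ_B − τ_A) = exp(0.5546) = 1.7413.

1.74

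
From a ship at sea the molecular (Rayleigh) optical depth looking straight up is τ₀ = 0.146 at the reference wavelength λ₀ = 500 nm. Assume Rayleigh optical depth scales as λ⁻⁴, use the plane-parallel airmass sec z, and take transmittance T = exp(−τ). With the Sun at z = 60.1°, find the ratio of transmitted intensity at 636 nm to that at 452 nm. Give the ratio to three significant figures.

1.39

Airmass: sec 60.1° = 2.0061.
τ(636 nm) = 0.146 × (500/636)⁴ × 2.0061 = 0.146 × 0.3820 × 2.0061 = 0.1119.
τ(452 nm) = 0.146 × (500/452)⁴ × 2.0061 = 0.146 × 1.4974 × 2.0061 = 0.4386.
T(636)/T(452) = exp(τ_B − τ_A) = exp(0.3267) = 1.3864.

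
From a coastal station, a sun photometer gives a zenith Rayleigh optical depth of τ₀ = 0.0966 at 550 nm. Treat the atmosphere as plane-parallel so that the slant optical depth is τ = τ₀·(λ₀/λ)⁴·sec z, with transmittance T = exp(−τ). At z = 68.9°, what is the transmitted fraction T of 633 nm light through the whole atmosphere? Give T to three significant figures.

0.858

sec 68.9° = 2.7778.
τ = 0.0966 × (550/633)⁴ × 2.7778 = 0.0966 × 0.5699 × 2.7778 = 0.1529.
T = exp(−0.1529) = 0.8582.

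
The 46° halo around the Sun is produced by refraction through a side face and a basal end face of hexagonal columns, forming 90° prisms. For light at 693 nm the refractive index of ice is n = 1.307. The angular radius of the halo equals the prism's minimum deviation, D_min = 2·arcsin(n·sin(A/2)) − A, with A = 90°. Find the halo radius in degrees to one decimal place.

n·sin(A/2) = 1.307 × sin 45° = 1.307 × 0.7071 = 0.9242.
D_min = 2·arcsin(0.9242) − 90° = 2 × 67.546° − 90° = 45.093°.

45.1°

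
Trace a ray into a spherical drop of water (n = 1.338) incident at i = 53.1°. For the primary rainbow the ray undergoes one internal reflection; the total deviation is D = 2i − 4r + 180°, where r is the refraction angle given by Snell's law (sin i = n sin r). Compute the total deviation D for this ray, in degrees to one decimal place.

139.4°

sin r = sin 53.1° / 1.338 = 0.7997/1.338 = 0.5977; r = 36.70°.
D = 2·53.1° − 4·36.70° + 180° = 106.20° − 146.81° + 180° = 139.39°.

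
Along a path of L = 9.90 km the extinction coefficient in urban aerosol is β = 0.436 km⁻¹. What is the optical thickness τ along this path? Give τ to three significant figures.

τ = β·L = 0.436 × 9.90 = 4.3164.

4.32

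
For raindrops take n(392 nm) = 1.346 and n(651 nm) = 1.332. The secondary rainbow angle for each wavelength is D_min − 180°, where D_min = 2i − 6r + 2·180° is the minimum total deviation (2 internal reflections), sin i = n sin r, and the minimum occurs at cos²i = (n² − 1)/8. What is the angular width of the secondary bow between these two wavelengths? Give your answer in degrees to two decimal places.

3.61°

At 392 nm (n = 1.346): cos²i = 0.10146 → i = 71.426°, r = 44.768°, D_min = 234.241°, rainbow angle = 54.241°.
At 651 nm (n = 1.332): cos²i = 0.09678 → i = 71.875°, r = 45.520°, D_min = 230.628°, rainbow angle = 50.628°.
Angular width = |54.241° − 50.628°| = 3.612°.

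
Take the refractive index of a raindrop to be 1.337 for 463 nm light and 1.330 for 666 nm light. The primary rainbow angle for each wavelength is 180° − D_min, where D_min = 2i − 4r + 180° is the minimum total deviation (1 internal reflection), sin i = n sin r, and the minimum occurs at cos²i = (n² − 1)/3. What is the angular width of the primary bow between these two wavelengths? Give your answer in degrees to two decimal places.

1.02°

At 463 nm (n = 1.337): cos²i = 0.26252 → i = 59.178°, r = 39.964°, D_min = 138.500°, rainbow angle = 41.500°.
At 666 nm (n = 1.330): cos²i = 0.25630 → i = 59.585°, r = 40.422°, D_min = 137.484°, rainbow angle = 42.516°.
Angular width = |41.500° − 42.516°| = 1.016°.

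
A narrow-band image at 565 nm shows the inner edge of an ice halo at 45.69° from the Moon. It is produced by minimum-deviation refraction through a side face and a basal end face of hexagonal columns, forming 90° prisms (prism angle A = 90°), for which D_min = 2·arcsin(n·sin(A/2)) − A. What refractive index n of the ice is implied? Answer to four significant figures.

Rearranging: n = sin((D_min + A)/2) / sin(A/2).
(D_min + A)/2 = (45.69° + 90°)/2 = 67.845°.
n = sin 67.845° / sin 45° = 0.9262 / 0.7071 = 1.3098.

1.310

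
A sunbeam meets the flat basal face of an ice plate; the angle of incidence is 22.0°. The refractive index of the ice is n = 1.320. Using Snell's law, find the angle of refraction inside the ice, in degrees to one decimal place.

16.5°

Snell: sin θ_r = sin θ_i / n = sin 22.0° / 1.320 = 0.3746 / 1.320 = 0.2838.
θ_r = arcsin(0.2838) = 16.49°.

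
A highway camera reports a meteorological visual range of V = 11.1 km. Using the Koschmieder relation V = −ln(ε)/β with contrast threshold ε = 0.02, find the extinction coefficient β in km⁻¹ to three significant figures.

β = −ln(0.02) / V = 3.912 / 11.1 = 0.3524 km⁻¹.

0.352 km⁻¹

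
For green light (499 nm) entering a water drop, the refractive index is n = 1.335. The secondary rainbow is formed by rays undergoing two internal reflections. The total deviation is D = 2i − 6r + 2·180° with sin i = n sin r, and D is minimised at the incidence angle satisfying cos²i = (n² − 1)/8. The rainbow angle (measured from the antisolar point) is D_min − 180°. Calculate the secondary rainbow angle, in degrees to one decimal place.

51.4°

cos²i = (1.78222 − 1)/8 = 0.09778; i = arccos(0.31269) = 71.778°.
sin r = sin 71.778°/1.335 = 0.71150; r = 45.357°.
D_min = 2·71.778° − 6·45.357° + 360° = 231.414°.
Rainbow angle = D_min − 180° = 51.414°.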